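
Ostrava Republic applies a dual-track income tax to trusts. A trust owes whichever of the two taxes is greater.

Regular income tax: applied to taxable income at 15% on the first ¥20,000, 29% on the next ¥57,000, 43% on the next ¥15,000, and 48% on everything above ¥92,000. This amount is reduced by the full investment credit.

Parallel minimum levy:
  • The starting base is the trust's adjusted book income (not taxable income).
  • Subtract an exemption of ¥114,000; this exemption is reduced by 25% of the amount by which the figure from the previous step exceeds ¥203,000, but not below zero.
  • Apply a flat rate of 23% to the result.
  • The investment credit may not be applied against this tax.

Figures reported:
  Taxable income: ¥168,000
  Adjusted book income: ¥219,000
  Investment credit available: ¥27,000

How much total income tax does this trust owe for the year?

¥35,460

Regular income tax:
  ¥20,000 × 15% = ¥3,000
  ¥57,000 × 29% = ¥16,530
  ¥15,000 × 43% = ¥6,450
  ¥76,000 × 48% = ¥36,480
  → ¥62,460
  Less investment credit ¥27,000 → ¥35,460

Parallel minimum levy:
  Base (adjusted book income): ¥219,000
  Exemption: ¥114,000 − 25% × (¥219,000 − ¥203,000) = ¥114,000 − ¥4,000 = ¥110,000
  Base: ¥219,000 − ¥110,000 = ¥109,000
  ¥109,000 × 23% = ¥25,070

¥35,460 > ¥25,070, so the regular income tax governs.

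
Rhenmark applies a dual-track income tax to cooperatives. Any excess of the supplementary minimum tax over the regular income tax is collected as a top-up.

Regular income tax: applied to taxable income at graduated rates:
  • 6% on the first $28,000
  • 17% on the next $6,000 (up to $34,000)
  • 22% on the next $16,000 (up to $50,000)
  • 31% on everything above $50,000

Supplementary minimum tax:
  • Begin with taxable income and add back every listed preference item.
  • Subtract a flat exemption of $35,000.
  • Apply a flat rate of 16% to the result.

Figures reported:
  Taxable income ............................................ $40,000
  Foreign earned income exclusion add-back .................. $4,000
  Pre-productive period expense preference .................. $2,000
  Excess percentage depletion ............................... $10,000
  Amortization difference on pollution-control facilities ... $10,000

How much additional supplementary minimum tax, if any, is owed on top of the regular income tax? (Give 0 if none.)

$940

Supplementary minimum tax:
  Adjusted income: $40,000 + $4,000 + $2,000 + $10,000 + $10,000 = $66,000
  Less exemption $35,000 → base $31,000
  $31,000 × 16% = $4,960

Regular income tax:
  $28,000 × 6% = $1,680
  $6,000 × 17% = $1,020
  $6,000 × 22% = $1,320
  → $4,020

Excess of supplementary minimum tax over regular income tax: $4,960 − $4,020 = $940.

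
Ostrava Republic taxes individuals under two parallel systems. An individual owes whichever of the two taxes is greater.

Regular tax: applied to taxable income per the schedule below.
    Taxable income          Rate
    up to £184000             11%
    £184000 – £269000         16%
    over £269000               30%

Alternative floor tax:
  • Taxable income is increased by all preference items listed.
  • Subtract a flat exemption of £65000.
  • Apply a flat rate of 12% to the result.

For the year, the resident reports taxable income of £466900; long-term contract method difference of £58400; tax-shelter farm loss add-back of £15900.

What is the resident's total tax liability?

£93210

Regular tax:
  £184000 × 11% = £20240
  £85000 × 16% = £13600
  £197900 × 30% = £59370
  → £93210

Alternative floor tax:
  Adjusted income: £466900 + £58400 + £15900 = £541200
  Less exemption £65000 → base £476200
  £476200 × 12% = £57144

£93210 > £57144, so the regular tax governs.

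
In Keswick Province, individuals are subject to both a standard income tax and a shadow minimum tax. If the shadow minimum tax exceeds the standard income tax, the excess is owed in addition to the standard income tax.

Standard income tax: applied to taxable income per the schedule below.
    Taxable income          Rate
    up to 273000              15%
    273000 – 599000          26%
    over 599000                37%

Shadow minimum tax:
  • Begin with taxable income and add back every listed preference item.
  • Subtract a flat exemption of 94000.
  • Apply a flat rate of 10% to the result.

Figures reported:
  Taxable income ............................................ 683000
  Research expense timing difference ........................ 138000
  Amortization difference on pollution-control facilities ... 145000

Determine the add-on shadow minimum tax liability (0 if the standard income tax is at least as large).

Shadow minimum tax:
  Adjusted income: 683000 + 138000 + 145000 = 966000
  Less exemption 94000 → base 872000
  872000 × 10% = 87200

Standard income tax:
  273000 × 15% = 40950
  326000 × 26% = 84760
  84000 × 37% = 31080
  → 156790

87200 ≤ 156790, so no add-on is due.

0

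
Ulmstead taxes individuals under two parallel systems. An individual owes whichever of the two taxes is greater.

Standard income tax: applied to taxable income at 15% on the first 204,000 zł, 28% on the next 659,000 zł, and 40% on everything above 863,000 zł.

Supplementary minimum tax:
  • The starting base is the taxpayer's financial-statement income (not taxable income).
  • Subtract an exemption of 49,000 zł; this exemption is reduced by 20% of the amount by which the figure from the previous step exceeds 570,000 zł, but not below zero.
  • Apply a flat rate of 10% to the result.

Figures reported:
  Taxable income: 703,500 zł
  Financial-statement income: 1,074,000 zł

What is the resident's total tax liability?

170,460 zł

Supplementary minimum tax:
  Base (financial-statement income): 1,074,000 zł
  Exemption: 20% × (1,074,000 zł − 570,000 zł) = 100,800 zł ≥ 49,000 zł, so the exemption is fully phased out
  Base: 1,074,000 zł − 0 zł = 1,074,000 zł
  1,074,000 zł × 10% = 107,400 zł

Standard income tax:
  204,000 zł × 15% = 30,600 zł
  499,500 zł × 28% = 139,860 zł
  → 170,460 zł

170,460 zł > 107,400 zł, so the standard income tax governs.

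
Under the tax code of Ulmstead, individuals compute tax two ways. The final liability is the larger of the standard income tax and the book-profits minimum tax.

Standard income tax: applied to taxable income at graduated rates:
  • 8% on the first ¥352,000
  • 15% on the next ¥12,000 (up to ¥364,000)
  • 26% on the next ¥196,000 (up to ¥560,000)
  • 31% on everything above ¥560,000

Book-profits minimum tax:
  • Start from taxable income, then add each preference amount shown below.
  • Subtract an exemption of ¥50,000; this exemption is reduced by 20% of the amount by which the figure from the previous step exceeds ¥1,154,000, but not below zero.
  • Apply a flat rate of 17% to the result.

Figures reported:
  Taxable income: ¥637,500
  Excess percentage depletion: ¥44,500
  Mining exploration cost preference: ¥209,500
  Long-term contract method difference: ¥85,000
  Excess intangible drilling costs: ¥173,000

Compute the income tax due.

¥186,915

Standard income tax:
  ¥352,000 × 8% = ¥28,160
  ¥12,000 × 15% = ¥1,800
  ¥196,000 × 26% = ¥50,960
  ¥77,500 × 31% = ¥24,025
  → ¥104,945

Book-profits minimum tax:
  Adjusted income: ¥637,500 + ¥44,500 + ¥209,500 + ¥85,000 + ¥173,000 = ¥1,149,500
  Exemption: ¥1,149,500 ≤ ¥1,154,000, so full ¥50,000 applies
  Base: ¥1,149,500 − ¥50,000 = ¥1,099,500
  ¥1,099,500 × 17% = ¥186,915

¥186,915 > ¥104,945, so the book-profits minimum tax is the binding amount.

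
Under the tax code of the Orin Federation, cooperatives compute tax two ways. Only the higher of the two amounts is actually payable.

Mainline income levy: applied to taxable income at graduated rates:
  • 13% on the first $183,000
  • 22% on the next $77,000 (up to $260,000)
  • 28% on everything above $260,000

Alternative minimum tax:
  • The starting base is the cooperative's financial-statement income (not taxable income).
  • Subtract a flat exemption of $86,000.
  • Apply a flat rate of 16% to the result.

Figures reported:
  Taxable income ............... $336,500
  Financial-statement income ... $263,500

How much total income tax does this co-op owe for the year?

$62,150

Mainline income levy:
  $183,000 × 13% = $23,790
  $77,000 × 22% = $16,940
  $76,500 × 28% = $21,420
  → $62,150

Alternative minimum tax:
  Base (financial-statement income): $263,500
  Less exemption $86,000 → base $177,500
  $177,500 × 16% = $28,400

$62,150 > $28,400, so the mainline income levy governs.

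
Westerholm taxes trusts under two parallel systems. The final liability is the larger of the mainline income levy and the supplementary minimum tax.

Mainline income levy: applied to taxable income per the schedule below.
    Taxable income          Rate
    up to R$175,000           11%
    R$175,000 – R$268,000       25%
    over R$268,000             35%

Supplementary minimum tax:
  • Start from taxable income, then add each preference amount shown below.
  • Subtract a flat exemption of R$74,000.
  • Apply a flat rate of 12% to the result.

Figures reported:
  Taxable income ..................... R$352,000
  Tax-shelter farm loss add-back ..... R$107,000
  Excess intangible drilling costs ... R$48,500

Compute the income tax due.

R$71,900

Supplementary minimum tax:
  Adjusted income: R$352,000 + R$107,000 + R$48,500 = R$507,500
  Less exemption R$74,000 → base R$433,500
  R$433,500 × 12% = R$52,020

Mainline income levy:
  R$175,000 × 11% = R$19,250
  R$93,000 × 25% = R$23,250
  R$84,000 × 35% = R$29,400
  → R$71,900

R$71,900 > R$52,020, so the mainline income levy governs.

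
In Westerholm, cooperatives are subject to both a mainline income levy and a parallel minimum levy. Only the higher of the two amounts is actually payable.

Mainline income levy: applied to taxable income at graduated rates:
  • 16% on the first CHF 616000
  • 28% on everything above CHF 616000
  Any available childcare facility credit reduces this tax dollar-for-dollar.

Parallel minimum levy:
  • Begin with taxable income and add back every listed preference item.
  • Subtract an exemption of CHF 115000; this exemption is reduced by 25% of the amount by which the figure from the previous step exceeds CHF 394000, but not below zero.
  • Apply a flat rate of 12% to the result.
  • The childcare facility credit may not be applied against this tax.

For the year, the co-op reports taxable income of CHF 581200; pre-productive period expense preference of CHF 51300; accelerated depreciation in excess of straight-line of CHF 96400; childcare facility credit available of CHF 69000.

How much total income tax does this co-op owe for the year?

Parallel minimum levy:
  Adjusted income: CHF 581200 + CHF 51300 + CHF 96400 = CHF 728900
  Exemption: CHF 115000 − 25% × (CHF 728900 − CHF 394000) = CHF 115000 − CHF 83725 = CHF 31275
  Base: CHF 728900 − CHF 31275 = CHF 697625
  CHF 697625 × 12% = CHF 83715

Mainline income levy:
  CHF 581200 × 16% = CHF 92992
  Less childcare facility credit CHF 69000 → CHF 23992

CHF 83715 > CHF 23992, so the parallel minimum levy is the binding amount.

CHF 83715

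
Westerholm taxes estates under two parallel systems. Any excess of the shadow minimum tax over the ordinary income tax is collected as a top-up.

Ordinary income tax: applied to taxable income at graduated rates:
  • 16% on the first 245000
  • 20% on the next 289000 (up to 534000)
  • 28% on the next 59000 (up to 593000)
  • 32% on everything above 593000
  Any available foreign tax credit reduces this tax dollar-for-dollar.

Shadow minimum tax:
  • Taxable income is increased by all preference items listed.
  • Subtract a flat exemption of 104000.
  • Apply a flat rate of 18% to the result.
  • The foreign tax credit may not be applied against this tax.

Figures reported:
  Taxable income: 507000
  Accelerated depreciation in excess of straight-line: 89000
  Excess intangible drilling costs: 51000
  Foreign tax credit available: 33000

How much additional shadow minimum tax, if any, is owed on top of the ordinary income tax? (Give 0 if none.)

Ordinary income tax:
  245000 × 16% = 39200
  262000 × 20% = 52400
  → 91600
  Less foreign tax credit 33000 → 58600

Shadow minimum tax:
  Adjusted income: 507000 + 89000 + 51000 = 647000
  Less exemption 104000 → base 543000
  543000 × 18% = 97740

Excess of shadow minimum tax over ordinary income tax: 97740 − 58600 = 39140.

39140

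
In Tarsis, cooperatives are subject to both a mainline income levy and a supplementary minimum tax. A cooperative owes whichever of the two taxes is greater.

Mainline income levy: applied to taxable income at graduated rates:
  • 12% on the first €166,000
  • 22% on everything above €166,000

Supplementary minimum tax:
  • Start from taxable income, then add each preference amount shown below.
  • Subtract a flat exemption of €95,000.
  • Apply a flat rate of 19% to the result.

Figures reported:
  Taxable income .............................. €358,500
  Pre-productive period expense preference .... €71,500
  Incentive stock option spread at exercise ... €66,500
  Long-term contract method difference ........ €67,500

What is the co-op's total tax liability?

€89,110

Mainline income levy:
  €166,000 × 12% = €19,920
  €192,500 × 22% = €42,350
  → €62,270

Supplementary minimum tax:
  Adjusted income: €358,500 + €71,500 + €66,500 + €67,500 = €564,000
  Less exemption €95,000 → base €469,000
  €469,000 × 19% = €89,110

€89,110 > €62,270, so the supplementary minimum tax is the binding amount.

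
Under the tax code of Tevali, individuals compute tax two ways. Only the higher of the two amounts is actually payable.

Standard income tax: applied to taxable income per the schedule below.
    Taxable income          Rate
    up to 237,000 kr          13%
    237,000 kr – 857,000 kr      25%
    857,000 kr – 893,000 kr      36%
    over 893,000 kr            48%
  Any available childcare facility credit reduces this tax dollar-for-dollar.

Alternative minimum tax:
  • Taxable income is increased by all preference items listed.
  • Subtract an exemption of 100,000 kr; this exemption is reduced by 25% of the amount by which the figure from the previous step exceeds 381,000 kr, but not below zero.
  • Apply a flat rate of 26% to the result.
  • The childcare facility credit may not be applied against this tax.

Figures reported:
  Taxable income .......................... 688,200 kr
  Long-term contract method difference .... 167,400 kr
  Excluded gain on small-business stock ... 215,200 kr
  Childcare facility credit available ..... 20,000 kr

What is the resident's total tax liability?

Standard income tax:
  237,000 kr × 13% = 30,810 kr
  451,200 kr × 25% = 112,800 kr
  → 143,610 kr
  Less childcare facility credit 20,000 kr → 123,610 kr

Alternative minimum tax:
  Adjusted income: 688,200 kr + 167,400 kr + 215,200 kr = 1,070,800 kr
  Exemption: 25% × (1,070,800 kr − 381,000 kr) = 172,450 kr ≥ 100,000 kr, so the exemption is fully phased out
  Base: 1,070,800 kr − 0 kr = 1,070,800 kr
  1,070,800 kr × 26% = 278,408 kr

278,408 kr > 123,610 kr, so the alternative minimum tax is the binding amount.

278,408 kr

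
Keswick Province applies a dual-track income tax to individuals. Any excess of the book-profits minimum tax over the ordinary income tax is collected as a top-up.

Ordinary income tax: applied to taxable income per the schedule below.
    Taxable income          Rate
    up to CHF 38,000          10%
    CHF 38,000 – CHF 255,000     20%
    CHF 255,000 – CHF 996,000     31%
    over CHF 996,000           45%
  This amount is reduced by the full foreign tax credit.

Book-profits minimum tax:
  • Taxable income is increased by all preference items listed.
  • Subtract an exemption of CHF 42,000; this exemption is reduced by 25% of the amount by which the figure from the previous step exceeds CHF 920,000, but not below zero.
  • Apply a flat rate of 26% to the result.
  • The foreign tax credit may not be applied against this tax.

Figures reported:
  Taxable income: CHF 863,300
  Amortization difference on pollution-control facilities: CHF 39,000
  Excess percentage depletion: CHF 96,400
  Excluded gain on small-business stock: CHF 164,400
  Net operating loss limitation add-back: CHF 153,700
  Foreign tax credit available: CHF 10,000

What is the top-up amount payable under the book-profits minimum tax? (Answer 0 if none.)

Book-profits minimum tax:
  Adjusted income: CHF 863,300 + CHF 39,000 + CHF 96,400 + CHF 164,400 + CHF 153,700 = CHF 1,316,800
  Exemption: 25% × (CHF 1,316,800 − CHF 920,000) = CHF 99,200 ≥ CHF 42,000, so the exemption is fully phased out
  Base: CHF 1,316,800 − CHF 0 = CHF 1,316,800
  CHF 1,316,800 × 26% = CHF 342,368

Ordinary income tax:
  CHF 38,000 × 10% = CHF 3,800
  CHF 217,000 × 20% = CHF 43,400
  CHF 608,300 × 31% = CHF 188,573
  → CHF 235,773
  Less foreign tax credit CHF 10,000 → CHF 225,773

Excess of book-profits minimum tax over ordinary income tax: CHF 342,368 − CHF 225,773 = CHF 116,595.

CHF 116,595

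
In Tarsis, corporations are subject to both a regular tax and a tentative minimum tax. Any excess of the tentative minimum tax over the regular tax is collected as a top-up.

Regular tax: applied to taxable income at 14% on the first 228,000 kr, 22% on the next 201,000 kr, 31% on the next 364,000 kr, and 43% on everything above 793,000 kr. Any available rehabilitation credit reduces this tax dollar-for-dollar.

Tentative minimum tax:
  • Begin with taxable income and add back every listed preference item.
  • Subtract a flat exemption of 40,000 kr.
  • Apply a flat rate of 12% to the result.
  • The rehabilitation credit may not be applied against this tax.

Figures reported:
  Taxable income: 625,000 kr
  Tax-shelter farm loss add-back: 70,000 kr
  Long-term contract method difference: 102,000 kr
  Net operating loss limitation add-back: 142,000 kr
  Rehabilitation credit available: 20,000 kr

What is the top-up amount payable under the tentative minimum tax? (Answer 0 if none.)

Regular tax:
  228,000 kr × 14% = 31,920 kr
  201,000 kr × 22% = 44,220 kr
  196,000 kr × 31% = 60,760 kr
  → 136,900 kr
  Less rehabilitation credit 20,000 kr → 116,900 kr

Tentative minimum tax:
  Adjusted income: 625,000 kr + 70,000 kr + 102,000 kr + 142,000 kr = 939,000 kr
  Less exemption 40,000 kr → base 899,000 kr
  899,000 kr × 12% = 107,880 kr

107,880 kr ≤ 116,900 kr, so no add-on is due.

0 kr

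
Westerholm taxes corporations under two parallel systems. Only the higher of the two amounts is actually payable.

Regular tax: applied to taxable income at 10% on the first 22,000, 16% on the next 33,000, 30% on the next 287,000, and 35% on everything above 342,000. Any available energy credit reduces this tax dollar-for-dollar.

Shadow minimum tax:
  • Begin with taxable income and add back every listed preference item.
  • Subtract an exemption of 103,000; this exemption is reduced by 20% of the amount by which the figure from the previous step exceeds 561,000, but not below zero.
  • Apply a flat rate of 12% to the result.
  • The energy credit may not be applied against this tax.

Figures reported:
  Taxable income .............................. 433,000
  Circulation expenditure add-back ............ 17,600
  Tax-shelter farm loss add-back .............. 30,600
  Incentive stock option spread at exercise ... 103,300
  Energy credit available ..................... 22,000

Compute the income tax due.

103,430

Shadow minimum tax:
  Adjusted income: 433,000 + 17,600 + 30,600 + 103,300 = 584,500
  Exemption: 103,000 − 20% × (584,500 − 561,000) = 103,000 − 4,700 = 98,300
  Base: 584,500 − 98,300 = 486,200
  486,200 × 12% = 58,344

Regular tax:
  22,000 × 10% = 2,200
  33,000 × 16% = 5,280
  287,000 × 30% = 86,100
  91,000 × 35% = 31,850
  → 125,430
  Less energy credit 22,000 → 103,430

103,430 > 58,344, so the regular tax governs.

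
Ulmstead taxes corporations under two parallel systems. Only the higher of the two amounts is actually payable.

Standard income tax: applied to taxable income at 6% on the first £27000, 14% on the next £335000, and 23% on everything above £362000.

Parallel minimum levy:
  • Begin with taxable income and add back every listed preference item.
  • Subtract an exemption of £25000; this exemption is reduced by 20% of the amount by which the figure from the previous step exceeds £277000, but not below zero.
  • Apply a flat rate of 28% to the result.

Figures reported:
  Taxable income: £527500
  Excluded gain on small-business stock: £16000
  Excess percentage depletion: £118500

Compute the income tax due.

Parallel minimum levy:
  Adjusted income: £527500 + £16000 + £118500 = £662000
  Exemption: 20% × (£662000 − £277000) = £77000 ≥ £25000, so the exemption is fully phased out
  Base: £662000 − £0 = £662000
  £662000 × 28% = £185360

Standard income tax:
  £27000 × 6% = £1620
  £335000 × 14% = £46900
  £165500 × 23% = £38065
  → £86585

£185360 > £86585, so the parallel minimum levy is the binding amount.

£185360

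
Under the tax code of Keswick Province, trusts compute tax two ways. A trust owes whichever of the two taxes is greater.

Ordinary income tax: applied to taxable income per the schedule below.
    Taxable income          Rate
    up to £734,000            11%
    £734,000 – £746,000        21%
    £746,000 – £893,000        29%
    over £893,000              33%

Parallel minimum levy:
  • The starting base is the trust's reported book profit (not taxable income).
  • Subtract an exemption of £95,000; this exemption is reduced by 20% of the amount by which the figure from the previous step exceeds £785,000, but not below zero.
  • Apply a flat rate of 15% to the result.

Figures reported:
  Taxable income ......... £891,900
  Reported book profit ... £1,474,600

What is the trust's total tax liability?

£221,190

Ordinary income tax:
  £734,000 × 11% = £80,740
  £12,000 × 21% = £2,520
  £145,900 × 29% = £42,311
  → £125,571

Parallel minimum levy:
  Base (reported book profit): £1,474,600
  Exemption: 20% × (£1,474,600 − £785,000) = £137,920 ≥ £95,000, so the exemption is fully phased out
  Base: £1,474,600 − £0 = £1,474,600
  £1,474,600 × 15% = £221,190

£221,190 > £125,571, so the parallel minimum levy is the binding amount.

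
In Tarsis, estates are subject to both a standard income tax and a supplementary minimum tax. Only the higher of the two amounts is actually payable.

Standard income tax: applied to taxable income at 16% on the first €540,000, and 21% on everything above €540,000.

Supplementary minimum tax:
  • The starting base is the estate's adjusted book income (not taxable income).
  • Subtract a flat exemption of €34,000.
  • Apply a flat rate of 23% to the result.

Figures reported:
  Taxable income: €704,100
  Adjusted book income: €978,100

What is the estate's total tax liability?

Supplementary minimum tax:
  Base (adjusted book income): €978,100
  Less exemption €34,000 → base €944,100
  €944,100 × 23% = €217,143

Standard income tax:
  €540,000 × 16% = €86,400
  €164,100 × 21% = €34,461
  → €120,861

€217,143 > €120,861, so the supplementary minimum tax is the binding amount.

€217,143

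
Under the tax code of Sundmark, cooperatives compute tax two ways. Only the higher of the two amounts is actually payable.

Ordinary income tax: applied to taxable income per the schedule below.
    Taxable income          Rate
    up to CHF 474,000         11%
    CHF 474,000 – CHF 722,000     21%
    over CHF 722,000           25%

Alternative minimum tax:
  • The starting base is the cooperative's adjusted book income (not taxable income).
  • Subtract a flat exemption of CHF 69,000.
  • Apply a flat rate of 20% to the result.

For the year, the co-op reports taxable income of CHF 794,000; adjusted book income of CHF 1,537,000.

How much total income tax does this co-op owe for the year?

CHF 293,600

Alternative minimum tax:
  Base (adjusted book income): CHF 1,537,000
  Less exemption CHF 69,000 → base CHF 1,468,000
  CHF 1,468,000 × 20% = CHF 293,600

Ordinary income tax:
  CHF 474,000 × 11% = CHF 52,140
  CHF 248,000 × 21% = CHF 52,080
  CHF 72,000 × 25% = CHF 18,000
  → CHF 122,220

CHF 293,600 > CHF 122,220, so the alternative minimum tax is the binding amount.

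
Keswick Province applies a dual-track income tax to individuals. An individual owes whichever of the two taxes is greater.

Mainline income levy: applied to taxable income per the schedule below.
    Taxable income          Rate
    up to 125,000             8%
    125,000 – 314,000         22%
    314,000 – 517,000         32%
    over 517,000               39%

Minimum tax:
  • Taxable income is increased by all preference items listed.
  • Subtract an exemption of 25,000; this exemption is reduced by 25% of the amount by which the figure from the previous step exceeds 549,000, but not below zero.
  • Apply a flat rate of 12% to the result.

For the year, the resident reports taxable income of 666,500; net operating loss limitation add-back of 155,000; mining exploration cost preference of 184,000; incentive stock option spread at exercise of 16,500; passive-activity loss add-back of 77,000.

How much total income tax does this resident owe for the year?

Minimum tax:
  Adjusted income: 666,500 + 155,000 + 184,000 + 16,500 + 77,000 = 1,099,000
  Exemption: 25% × (1,099,000 − 549,000) = 137,500 ≥ 25,000, so the exemption is fully phased out
  Base: 1,099,000 − 0 = 1,099,000
  1,099,000 × 12% = 131,880

Mainline income levy:
  125,000 × 8% = 10,000
  189,000 × 22% = 41,580
  203,000 × 32% = 64,960
  149,500 × 39% = 58,305
  → 174,845

174,845 > 131,880, so the mainline income levy governs.

174,845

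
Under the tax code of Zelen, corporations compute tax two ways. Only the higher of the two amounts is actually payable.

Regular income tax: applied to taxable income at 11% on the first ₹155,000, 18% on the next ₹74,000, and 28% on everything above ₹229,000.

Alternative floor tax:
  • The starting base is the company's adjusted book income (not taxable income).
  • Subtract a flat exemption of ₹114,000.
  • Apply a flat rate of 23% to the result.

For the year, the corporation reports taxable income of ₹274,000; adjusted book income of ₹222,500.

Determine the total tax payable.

₹42,970

Alternative floor tax:
  Base (adjusted book income): ₹222,500
  Less exemption ₹114,000 → base ₹108,500
  ₹108,500 × 23% = ₹24,955

Regular income tax:
  ₹155,000 × 11% = ₹17,050
  ₹74,000 × 18% = ₹13,320
  ₹45,000 × 28% = ₹12,600
  → ₹42,970

₹42,970 > ₹24,955, so the regular income tax governs.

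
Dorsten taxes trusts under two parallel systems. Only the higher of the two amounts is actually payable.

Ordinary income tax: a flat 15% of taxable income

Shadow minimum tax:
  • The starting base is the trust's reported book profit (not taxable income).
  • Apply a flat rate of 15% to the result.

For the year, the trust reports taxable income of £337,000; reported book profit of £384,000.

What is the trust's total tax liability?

Ordinary income tax:
  £337,000 × 15% = £50,550

Shadow minimum tax:
  Base (reported book profit): £384,000
  £384,000 × 15% = £57,600

£57,600 > £50,550, so the shadow minimum tax is the binding amount.

£57,600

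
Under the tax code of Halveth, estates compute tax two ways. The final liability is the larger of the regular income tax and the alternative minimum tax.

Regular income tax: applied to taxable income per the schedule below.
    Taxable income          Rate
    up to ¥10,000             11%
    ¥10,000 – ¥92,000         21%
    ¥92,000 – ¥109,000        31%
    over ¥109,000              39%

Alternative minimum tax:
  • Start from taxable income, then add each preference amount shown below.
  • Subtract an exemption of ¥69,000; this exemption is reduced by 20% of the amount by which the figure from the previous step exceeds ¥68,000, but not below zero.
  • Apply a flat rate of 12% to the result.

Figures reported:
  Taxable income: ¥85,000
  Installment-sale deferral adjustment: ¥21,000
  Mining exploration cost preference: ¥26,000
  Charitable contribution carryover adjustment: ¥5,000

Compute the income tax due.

Regular income tax:
  ¥10,000 × 11% = ¥1,100
  ¥75,000 × 21% = ¥15,750
  → ¥16,850

Alternative minimum tax:
  Adjusted income: ¥85,000 + ¥21,000 + ¥26,000 + ¥5,000 = ¥137,000
  Exemption: ¥69,000 − 20% × (¥137,000 − ¥68,000) = ¥69,000 − ¥13,800 = ¥55,200
  Base: ¥137,000 − ¥55,200 = ¥81,800
  ¥81,800 × 12% = ¥9,816

¥16,850 > ¥9,816, so the regular income tax governs.

¥16,850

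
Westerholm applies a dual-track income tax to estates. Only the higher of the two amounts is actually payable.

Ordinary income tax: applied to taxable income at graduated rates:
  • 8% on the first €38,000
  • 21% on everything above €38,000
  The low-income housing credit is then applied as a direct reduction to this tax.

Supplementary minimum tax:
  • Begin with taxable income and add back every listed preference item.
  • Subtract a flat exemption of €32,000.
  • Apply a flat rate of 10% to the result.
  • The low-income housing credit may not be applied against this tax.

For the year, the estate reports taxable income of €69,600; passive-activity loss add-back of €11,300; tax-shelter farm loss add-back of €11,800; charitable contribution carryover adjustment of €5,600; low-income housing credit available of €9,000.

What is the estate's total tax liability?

€6,630

Supplementary minimum tax:
  Adjusted income: €69,600 + €11,300 + €11,800 + €5,600 = €98,300
  Less exemption €32,000 → base €66,300
  €66,300 × 10% = €6,630

Ordinary income tax:
  €38,000 × 8% = €3,040
  €31,600 × 21% = €6,636
  → €9,676
  Less low-income housing credit €9,000 → €676

€6,630 > €676, so the supplementary minimum tax is the binding amount.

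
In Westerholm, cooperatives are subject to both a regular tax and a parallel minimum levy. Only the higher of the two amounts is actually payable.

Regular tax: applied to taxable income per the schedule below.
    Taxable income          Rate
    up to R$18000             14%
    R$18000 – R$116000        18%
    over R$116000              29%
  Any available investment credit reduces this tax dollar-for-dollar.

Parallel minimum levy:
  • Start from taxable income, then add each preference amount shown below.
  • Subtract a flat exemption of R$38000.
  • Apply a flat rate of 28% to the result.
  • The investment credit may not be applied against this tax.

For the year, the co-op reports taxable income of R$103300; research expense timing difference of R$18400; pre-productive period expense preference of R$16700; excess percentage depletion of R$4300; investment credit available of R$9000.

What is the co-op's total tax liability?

R$29316

Regular tax:
  R$18000 × 14% = R$2520
  R$85300 × 18% = R$15354
  → R$17874
  Less investment credit R$9000 → R$8874

Parallel minimum levy:
  Adjusted income: R$103300 + R$18400 + R$16700 + R$4300 = R$142700
  Less exemption R$38000 → base R$104700
  R$104700 × 28% = R$29316

R$29316 > R$8874, so the parallel minimum levy is the binding amount.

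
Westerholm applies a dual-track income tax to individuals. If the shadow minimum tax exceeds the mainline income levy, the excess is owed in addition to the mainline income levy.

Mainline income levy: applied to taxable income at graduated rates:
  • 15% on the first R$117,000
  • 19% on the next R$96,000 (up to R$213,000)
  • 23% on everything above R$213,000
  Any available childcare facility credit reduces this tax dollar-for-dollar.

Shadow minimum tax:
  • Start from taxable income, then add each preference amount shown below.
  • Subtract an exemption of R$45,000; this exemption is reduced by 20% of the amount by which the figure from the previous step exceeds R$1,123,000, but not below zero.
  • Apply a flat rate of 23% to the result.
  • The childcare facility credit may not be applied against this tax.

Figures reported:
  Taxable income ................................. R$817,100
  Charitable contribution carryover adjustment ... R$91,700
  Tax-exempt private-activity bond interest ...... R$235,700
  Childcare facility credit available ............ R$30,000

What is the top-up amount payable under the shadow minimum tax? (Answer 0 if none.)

Shadow minimum tax:
  Adjusted income: R$817,100 + R$91,700 + R$235,700 = R$1,144,500
  Exemption: R$45,000 − 20% × (R$1,144,500 − R$1,123,000) = R$45,000 − R$4,300 = R$40,700
  Base: R$1,144,500 − R$40,700 = R$1,103,800
  R$1,103,800 × 23% = R$253,874

Mainline income levy:
  R$117,000 × 15% = R$17,550
  R$96,000 × 19% = R$18,240
  R$604,100 × 23% = R$138,943
  → R$174,733
  Less childcare facility credit R$30,000 → R$144,733

Excess of shadow minimum tax over mainline income levy: R$253,874 − R$144,733 = R$109,141.

R$109,141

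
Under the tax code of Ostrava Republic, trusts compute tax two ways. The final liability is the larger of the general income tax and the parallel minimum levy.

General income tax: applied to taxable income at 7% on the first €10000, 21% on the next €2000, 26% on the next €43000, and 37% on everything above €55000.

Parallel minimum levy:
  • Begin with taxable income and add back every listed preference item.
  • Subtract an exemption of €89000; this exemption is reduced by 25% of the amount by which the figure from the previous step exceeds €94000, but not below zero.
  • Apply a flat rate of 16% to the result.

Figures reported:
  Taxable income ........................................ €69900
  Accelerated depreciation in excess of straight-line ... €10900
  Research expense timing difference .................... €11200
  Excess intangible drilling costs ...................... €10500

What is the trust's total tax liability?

€17813

Parallel minimum levy:
  Adjusted income: €69900 + €10900 + €11200 + €10500 = €102500
  Exemption: €89000 − 25% × (€102500 − €94000) = €89000 − €2125 = €86875
  Base: €102500 − €86875 = €15625
  €15625 × 16% = €2500

General income tax:
  €10000 × 7% = €700
  €2000 × 21% = €420
  €43000 × 26% = €11180
  €14900 × 37% = €5513
  → €17813

€17813 > €2500, so the general income tax governs.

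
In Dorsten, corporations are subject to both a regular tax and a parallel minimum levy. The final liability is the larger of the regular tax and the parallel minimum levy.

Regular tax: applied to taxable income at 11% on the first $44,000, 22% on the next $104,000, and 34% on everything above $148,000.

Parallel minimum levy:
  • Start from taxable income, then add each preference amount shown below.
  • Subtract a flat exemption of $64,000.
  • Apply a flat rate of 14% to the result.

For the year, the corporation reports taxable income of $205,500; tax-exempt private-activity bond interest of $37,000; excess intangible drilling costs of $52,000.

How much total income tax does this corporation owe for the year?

$47,270

Parallel minimum levy:
  Adjusted income: $205,500 + $37,000 + $52,000 = $294,500
  Less exemption $64,000 → base $230,500
  $230,500 × 14% = $32,270

Regular tax:
  $44,000 × 11% = $4,840
  $104,000 × 22% = $22,880
  $57,500 × 34% = $19,550
  → $47,270

$47,270 > $32,270, so the regular tax governs.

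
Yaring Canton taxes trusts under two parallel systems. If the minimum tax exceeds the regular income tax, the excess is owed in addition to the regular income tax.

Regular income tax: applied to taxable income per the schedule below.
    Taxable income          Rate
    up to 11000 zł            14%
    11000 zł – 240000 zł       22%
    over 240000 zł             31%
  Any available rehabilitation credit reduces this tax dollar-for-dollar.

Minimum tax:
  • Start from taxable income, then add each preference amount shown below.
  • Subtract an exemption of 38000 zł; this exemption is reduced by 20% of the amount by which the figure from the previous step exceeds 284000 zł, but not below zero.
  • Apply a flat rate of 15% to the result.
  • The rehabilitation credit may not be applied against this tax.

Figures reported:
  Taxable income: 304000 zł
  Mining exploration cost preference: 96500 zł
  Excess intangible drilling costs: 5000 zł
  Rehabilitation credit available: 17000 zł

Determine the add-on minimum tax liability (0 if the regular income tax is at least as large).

Regular income tax:
  11000 zł × 14% = 1540 zł
  229000 zł × 22% = 50380 zł
  64000 zł × 31% = 19840 zł
  → 71760 zł
  Less rehabilitation credit 17000 zł → 54760 zł

Minimum tax:
  Adjusted income: 304000 zł + 96500 zł + 5000 zł = 405500 zł
  Exemption: 38000 zł − 20% × (405500 zł − 284000 zł) = 38000 zł − 24300 zł = 13700 zł
  Base: 405500 zł − 13700 zł = 391800 zł
  391800 zł × 15% = 58770 zł

Excess of minimum tax over regular income tax: 58770 zł − 54760 zł = 4010 zł.

4010 zł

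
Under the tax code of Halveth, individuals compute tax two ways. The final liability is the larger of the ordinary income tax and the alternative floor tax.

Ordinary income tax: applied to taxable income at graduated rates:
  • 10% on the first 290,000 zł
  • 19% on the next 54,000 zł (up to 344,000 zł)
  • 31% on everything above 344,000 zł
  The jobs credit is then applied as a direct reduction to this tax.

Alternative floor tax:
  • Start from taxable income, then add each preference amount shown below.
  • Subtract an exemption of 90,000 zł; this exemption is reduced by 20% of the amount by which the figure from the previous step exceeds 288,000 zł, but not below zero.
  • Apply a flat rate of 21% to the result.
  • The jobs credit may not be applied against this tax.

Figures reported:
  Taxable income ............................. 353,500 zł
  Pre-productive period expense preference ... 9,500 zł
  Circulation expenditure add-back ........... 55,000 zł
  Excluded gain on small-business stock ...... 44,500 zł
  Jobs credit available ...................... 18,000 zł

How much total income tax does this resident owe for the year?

Alternative floor tax:
  Adjusted income: 353,500 zł + 9,500 zł + 55,000 zł + 44,500 zł = 462,500 zł
  Exemption: 90,000 zł − 20% × (462,500 zł − 288,000 zł) = 90,000 zł − 34,900 zł = 55,100 zł
  Base: 462,500 zł − 55,100 zł = 407,400 zł
  407,400 zł × 21% = 85,554 zł

Ordinary income tax:
  290,000 zł × 10% = 29,000 zł
  54,000 zł × 19% = 10,260 zł
  9,500 zł × 31% = 2,945 zł
  → 42,205 zł
  Less jobs credit 18,000 zł → 24,205 zł

85,554 zł > 24,205 zł, so the alternative floor tax is the binding amount.

85,554 zł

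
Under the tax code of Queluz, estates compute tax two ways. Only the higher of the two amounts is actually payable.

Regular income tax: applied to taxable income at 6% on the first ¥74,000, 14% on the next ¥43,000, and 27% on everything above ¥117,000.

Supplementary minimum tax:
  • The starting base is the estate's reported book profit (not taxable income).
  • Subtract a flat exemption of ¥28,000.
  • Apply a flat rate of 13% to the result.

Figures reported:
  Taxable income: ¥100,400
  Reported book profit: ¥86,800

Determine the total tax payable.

¥8,136

Regular income tax:
  ¥74,000 × 6% = ¥4,440
  ¥26,400 × 14% = ¥3,696
  → ¥8,136

Supplementary minimum tax:
  Base (reported book profit): ¥86,800
  Less exemption ¥28,000 → base ¥58,800
  ¥58,800 × 13% = ¥7,644

¥8,136 > ¥7,644, so the regular income tax governs.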